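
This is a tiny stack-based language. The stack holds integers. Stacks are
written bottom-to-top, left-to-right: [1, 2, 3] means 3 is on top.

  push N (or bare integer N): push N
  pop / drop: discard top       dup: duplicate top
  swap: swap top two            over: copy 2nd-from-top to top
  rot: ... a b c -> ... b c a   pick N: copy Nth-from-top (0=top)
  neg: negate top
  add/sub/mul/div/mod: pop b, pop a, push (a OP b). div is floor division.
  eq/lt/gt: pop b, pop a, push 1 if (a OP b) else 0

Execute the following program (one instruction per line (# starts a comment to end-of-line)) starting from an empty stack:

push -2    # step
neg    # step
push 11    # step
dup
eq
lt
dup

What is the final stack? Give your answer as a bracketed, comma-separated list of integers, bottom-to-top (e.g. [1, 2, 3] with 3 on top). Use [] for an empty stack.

After 'push -2': [-2]
After 'neg': [2]
After 'push 11': [2, 11]
After 'dup': [2, 11, 11]
After 'eq': [2, 1]
After 'lt': [0]
After 'dup': [0, 0]

Answer: [0, 0]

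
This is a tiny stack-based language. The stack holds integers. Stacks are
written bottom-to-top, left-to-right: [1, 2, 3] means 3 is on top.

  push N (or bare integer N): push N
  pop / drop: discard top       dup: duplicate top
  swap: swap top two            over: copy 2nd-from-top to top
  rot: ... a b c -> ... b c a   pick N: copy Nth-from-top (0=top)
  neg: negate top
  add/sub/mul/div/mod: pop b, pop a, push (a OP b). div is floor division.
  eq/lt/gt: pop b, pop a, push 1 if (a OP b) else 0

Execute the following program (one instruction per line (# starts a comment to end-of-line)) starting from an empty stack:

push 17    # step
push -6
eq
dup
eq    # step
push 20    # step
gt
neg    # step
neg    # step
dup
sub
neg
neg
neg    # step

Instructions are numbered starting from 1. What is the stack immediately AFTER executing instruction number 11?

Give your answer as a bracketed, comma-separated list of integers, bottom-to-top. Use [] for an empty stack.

Answer: [0]

Derivation:
Step 1 ('push 17'): [17]
Step 2 ('push -6'): [17, -6]
Step 3 ('eq'): [0]
Step 4 ('dup'): [0, 0]
Step 5 ('eq'): [1]
Step 6 ('push 20'): [1, 20]
Step 7 ('gt'): [0]
Step 8 ('neg'): [0]
Step 9 ('neg'): [0]
Step 10 ('dup'): [0, 0]
Step 11 ('sub'): [0]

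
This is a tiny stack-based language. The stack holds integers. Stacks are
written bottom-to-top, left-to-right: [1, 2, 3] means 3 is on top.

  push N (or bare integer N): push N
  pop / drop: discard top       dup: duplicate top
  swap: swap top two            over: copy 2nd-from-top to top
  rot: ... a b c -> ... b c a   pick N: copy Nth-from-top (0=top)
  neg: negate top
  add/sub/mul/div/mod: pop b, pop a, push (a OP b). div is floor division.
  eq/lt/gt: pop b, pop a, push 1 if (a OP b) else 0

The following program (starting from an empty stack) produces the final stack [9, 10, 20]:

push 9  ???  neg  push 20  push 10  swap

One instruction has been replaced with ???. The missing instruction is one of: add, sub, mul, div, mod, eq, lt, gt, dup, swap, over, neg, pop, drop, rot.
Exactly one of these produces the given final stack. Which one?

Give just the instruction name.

Answer: neg

Derivation:
Stack before ???: [9]
Stack after ???:  [-9]
The instruction that transforms [9] -> [-9] is: neg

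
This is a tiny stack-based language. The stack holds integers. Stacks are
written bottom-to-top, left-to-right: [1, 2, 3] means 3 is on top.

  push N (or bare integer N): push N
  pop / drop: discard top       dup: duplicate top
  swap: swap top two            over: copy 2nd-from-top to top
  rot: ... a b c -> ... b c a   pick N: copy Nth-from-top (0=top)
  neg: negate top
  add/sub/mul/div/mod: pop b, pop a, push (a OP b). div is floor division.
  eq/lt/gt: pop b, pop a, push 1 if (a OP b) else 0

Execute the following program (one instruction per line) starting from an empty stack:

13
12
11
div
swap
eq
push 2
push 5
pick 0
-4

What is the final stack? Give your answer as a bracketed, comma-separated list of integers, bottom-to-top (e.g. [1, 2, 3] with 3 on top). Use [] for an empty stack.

After 'push 13': [13]
After 'push 12': [13, 12]
After 'push 11': [13, 12, 11]
After 'div': [13, 1]
After 'swap': [1, 13]
After 'eq': [0]
After 'push 2': [0, 2]
After 'push 5': [0, 2, 5]
After 'pick 0': [0, 2, 5, 5]
After 'push -4': [0, 2, 5, 5, -4]

Answer: [0, 2, 5, 5, -4]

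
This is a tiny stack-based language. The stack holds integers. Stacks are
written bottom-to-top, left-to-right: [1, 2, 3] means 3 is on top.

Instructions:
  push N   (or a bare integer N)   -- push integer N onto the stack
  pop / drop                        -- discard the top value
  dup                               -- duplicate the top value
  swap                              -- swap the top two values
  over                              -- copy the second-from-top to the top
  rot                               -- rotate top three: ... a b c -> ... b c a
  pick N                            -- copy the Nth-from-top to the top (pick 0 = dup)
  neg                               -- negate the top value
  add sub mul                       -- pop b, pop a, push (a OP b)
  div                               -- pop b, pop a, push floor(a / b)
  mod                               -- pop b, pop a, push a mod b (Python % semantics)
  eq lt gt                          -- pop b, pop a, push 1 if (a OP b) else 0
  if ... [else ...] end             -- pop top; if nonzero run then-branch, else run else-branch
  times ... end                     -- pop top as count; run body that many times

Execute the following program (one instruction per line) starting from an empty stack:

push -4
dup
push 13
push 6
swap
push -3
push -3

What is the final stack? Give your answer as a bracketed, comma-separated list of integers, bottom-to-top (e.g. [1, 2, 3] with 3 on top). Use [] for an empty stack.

Answer: [-4, -4, 6, 13, -3, -3]

Derivation:
After 'push -4': [-4]
After 'dup': [-4, -4]
After 'push 13': [-4, -4, 13]
After 'push 6': [-4, -4, 13, 6]
After 'swap': [-4, -4, 6, 13]
After 'push -3': [-4, -4, 6, 13, -3]
After 'push -3': [-4, -4, 6, 13, -3, -3]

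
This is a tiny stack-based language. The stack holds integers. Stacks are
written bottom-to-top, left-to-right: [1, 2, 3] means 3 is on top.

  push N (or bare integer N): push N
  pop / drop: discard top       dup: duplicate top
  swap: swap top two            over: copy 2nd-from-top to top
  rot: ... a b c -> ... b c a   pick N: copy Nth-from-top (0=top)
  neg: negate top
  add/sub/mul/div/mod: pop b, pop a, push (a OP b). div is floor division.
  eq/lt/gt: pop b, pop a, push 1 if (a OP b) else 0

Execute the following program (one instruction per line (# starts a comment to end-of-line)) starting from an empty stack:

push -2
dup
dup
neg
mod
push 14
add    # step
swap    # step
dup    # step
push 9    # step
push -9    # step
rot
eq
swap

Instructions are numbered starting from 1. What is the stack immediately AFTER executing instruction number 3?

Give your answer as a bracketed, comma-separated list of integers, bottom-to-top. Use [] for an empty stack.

Answer: [-2, -2, -2]

Derivation:
Step 1 ('push -2'): [-2]
Step 2 ('dup'): [-2, -2]
Step 3 ('dup'): [-2, -2, -2]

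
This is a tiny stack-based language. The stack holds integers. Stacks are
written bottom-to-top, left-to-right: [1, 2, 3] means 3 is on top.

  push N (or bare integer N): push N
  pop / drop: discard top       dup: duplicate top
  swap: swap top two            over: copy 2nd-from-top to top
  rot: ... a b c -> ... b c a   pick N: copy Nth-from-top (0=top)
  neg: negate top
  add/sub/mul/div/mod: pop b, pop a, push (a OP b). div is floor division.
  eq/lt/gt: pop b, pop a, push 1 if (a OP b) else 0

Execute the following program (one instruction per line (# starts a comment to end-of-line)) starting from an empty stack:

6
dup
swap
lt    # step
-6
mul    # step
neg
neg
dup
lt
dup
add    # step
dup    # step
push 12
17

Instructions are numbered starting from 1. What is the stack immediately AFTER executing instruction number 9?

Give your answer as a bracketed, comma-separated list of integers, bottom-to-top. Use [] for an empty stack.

Step 1 ('6'): [6]
Step 2 ('dup'): [6, 6]
Step 3 ('swap'): [6, 6]
Step 4 ('lt'): [0]
Step 5 ('-6'): [0, -6]
Step 6 ('mul'): [0]
Step 7 ('neg'): [0]
Step 8 ('neg'): [0]
Step 9 ('dup'): [0, 0]

Answer: [0, 0]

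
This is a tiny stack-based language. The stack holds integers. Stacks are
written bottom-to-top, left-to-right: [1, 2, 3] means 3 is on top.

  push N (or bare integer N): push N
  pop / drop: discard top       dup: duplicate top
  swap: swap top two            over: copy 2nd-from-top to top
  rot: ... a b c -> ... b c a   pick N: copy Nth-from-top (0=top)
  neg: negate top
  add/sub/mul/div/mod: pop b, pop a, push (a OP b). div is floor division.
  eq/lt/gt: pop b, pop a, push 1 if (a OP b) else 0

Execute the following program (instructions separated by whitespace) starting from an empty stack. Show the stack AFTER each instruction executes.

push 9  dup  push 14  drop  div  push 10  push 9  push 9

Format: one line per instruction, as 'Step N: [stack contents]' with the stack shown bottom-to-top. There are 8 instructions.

Step 1: [9]
Step 2: [9, 9]
Step 3: [9, 9, 14]
Step 4: [9, 9]
Step 5: [1]
Step 6: [1, 10]
Step 7: [1, 10, 9]
Step 8: [1, 10, 9, 9]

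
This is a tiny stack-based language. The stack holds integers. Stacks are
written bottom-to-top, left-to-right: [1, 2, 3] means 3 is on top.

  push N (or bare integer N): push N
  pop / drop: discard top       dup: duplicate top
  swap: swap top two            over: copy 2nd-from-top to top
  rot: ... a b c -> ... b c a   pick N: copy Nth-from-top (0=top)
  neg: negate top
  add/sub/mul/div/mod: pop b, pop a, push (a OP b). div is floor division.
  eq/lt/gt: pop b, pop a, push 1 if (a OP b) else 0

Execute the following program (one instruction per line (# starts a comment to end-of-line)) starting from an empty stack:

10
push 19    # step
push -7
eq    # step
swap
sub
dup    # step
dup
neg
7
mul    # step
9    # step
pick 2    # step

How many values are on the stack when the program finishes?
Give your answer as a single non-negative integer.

Answer: 5

Derivation:
After 'push 10': stack = [10] (depth 1)
After 'push 19': stack = [10, 19] (depth 2)
After 'push -7': stack = [10, 19, -7] (depth 3)
After 'eq': stack = [10, 0] (depth 2)
After 'swap': stack = [0, 10] (depth 2)
After 'sub': stack = [-10] (depth 1)
After 'dup': stack = [-10, -10] (depth 2)
After 'dup': stack = [-10, -10, -10] (depth 3)
After 'neg': stack = [-10, -10, 10] (depth 3)
After 'push 7': stack = [-10, -10, 10, 7] (depth 4)
After 'mul': stack = [-10, -10, 70] (depth 3)
After 'push 9': stack = [-10, -10, 70, 9] (depth 4)
After 'pick 2': stack = [-10, -10, 70, 9, -10] (depth 5)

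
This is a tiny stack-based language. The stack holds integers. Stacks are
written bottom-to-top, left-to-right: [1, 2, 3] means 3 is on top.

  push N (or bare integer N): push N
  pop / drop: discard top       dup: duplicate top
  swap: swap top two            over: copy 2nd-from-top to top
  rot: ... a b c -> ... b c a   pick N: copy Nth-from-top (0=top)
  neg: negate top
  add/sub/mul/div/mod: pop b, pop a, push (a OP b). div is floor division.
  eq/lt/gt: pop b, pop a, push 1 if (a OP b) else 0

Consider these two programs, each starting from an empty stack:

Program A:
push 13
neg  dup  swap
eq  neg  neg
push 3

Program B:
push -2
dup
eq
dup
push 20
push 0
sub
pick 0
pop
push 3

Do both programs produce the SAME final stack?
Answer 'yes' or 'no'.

Program A trace:
  After 'push 13': [13]
  After 'neg': [-13]
  After 'dup': [-13, -13]
  After 'swap': [-13, -13]
  After 'eq': [1]
  After 'neg': [-1]
  After 'neg': [1]
  After 'push 3': [1, 3]
Program A final stack: [1, 3]

Program B trace:
  After 'push -2': [-2]
  After 'dup': [-2, -2]
  After 'eq': [1]
  After 'dup': [1, 1]
  After 'push 20': [1, 1, 20]
  After 'push 0': [1, 1, 20, 0]
  After 'sub': [1, 1, 20]
  After 'pick 0': [1, 1, 20, 20]
  After 'pop': [1, 1, 20]
  After 'push 3': [1, 1, 20, 3]
Program B final stack: [1, 1, 20, 3]
Same: no

Answer: no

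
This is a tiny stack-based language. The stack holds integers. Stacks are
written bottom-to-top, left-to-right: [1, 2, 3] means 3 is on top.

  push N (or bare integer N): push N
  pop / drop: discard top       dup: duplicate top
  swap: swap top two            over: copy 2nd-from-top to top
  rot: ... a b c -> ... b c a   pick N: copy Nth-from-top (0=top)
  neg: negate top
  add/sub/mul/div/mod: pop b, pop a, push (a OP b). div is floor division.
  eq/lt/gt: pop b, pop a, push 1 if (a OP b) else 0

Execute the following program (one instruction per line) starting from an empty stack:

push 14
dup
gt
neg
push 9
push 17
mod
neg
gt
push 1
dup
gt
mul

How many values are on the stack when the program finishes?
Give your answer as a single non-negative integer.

After 'push 14': stack = [14] (depth 1)
After 'dup': stack = [14, 14] (depth 2)
After 'gt': stack = [0] (depth 1)
After 'neg': stack = [0] (depth 1)
After 'push 9': stack = [0, 9] (depth 2)
After 'push 17': stack = [0, 9, 17] (depth 3)
After 'mod': stack = [0, 9] (depth 2)
After 'neg': stack = [0, -9] (depth 2)
After 'gt': stack = [1] (depth 1)
After 'push 1': stack = [1, 1] (depth 2)
After 'dup': stack = [1, 1, 1] (depth 3)
After 'gt': stack = [1, 0] (depth 2)
After 'mul': stack = [0] (depth 1)

Answer: 1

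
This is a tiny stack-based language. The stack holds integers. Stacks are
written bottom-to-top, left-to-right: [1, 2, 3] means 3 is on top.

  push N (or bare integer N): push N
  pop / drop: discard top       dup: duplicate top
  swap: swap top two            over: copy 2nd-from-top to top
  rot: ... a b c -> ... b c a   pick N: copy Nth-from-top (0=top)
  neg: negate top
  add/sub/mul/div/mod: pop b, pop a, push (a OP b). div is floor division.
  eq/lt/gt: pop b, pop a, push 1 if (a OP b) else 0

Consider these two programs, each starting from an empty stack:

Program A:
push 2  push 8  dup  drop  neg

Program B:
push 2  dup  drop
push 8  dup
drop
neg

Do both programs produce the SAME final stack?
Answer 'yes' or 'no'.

Answer: yes

Derivation:
Program A trace:
  After 'push 2': [2]
  After 'push 8': [2, 8]
  After 'dup': [2, 8, 8]
  After 'drop': [2, 8]
  After 'neg': [2, -8]
Program A final stack: [2, -8]

Program B trace:
  After 'push 2': [2]
  After 'dup': [2, 2]
  After 'drop': [2]
  After 'push 8': [2, 8]
  After 'dup': [2, 8, 8]
  After 'drop': [2, 8]
  After 'neg': [2, -8]
Program B final stack: [2, -8]
Same: yes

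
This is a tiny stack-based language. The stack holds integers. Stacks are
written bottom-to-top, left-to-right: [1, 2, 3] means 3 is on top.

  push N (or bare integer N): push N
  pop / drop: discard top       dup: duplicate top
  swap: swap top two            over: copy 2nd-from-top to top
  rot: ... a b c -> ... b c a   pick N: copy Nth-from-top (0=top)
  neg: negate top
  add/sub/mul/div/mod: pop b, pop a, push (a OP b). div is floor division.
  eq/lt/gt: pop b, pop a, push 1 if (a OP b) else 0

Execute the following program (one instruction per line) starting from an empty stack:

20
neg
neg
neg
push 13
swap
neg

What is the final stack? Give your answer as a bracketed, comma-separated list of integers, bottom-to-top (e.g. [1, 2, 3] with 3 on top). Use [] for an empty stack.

After 'push 20': [20]
After 'neg': [-20]
After 'neg': [20]
After 'neg': [-20]
After 'push 13': [-20, 13]
After 'swap': [13, -20]
After 'neg': [13, 20]

Answer: [13, 20]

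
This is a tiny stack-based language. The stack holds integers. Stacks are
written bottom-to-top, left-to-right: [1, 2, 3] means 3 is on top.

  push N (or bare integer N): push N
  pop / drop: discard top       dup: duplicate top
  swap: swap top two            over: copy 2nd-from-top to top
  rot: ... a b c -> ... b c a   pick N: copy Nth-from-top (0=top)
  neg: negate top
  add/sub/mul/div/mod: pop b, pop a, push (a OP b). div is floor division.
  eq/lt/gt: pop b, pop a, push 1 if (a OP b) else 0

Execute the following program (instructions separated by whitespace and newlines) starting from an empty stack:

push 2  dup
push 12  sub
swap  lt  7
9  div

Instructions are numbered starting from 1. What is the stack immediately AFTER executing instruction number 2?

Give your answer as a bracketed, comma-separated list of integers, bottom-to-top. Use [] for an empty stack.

Answer: [2, 2]

Derivation:
Step 1 ('push 2'): [2]
Step 2 ('dup'): [2, 2]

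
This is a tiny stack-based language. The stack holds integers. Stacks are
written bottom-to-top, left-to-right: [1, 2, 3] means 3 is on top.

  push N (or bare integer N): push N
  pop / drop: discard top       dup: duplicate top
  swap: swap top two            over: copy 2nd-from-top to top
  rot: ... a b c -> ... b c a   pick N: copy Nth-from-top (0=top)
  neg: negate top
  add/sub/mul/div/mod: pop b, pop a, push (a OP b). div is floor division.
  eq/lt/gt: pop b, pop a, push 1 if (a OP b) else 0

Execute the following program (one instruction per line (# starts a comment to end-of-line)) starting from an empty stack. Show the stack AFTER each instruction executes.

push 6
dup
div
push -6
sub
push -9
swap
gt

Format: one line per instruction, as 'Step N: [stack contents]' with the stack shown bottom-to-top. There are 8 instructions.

Step 1: [6]
Step 2: [6, 6]
Step 3: [1]
Step 4: [1, -6]
Step 5: [7]
Step 6: [7, -9]
Step 7: [-9, 7]
Step 8: [0]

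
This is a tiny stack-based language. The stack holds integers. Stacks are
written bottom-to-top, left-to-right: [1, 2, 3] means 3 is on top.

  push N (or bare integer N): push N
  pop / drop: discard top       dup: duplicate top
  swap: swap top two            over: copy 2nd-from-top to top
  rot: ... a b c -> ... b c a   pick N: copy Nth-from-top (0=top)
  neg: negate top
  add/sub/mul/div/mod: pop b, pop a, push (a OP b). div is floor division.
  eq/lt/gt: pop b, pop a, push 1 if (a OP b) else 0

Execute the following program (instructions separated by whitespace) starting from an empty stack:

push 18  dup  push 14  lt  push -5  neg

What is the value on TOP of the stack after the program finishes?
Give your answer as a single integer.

Answer: 5

Derivation:
After 'push 18': [18]
After 'dup': [18, 18]
After 'push 14': [18, 18, 14]
After 'lt': [18, 0]
After 'push -5': [18, 0, -5]
After 'neg': [18, 0, 5]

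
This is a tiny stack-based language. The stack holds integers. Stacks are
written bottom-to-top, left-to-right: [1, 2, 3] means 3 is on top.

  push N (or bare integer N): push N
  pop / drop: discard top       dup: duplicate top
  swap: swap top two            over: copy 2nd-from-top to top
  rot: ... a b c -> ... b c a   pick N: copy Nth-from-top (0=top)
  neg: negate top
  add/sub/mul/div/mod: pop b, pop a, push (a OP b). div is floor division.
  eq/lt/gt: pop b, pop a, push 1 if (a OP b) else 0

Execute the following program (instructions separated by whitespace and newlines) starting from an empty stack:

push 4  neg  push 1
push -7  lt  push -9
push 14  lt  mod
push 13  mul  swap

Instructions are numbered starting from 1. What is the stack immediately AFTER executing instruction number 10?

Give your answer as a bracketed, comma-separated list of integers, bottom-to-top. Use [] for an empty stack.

Answer: [-4, 0, 13]

Derivation:
Step 1 ('push 4'): [4]
Step 2 ('neg'): [-4]
Step 3 ('push 1'): [-4, 1]
Step 4 ('push -7'): [-4, 1, -7]
Step 5 ('lt'): [-4, 0]
Step 6 ('push -9'): [-4, 0, -9]
Step 7 ('push 14'): [-4, 0, -9, 14]
Step 8 ('lt'): [-4, 0, 1]
Step 9 ('mod'): [-4, 0]
Step 10 ('push 13'): [-4, 0, 13]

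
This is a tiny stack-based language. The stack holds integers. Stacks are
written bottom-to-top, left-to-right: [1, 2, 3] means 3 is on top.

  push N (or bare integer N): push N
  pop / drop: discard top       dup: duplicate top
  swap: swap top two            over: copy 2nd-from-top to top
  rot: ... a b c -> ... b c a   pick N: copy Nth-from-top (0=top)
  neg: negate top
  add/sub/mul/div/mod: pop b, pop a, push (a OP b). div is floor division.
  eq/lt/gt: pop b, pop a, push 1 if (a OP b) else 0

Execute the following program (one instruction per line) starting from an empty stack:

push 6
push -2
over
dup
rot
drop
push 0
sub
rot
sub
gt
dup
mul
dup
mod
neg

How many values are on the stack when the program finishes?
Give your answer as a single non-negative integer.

Answer: 1

Derivation:
After 'push 6': stack = [6] (depth 1)
After 'push -2': stack = [6, -2] (depth 2)
After 'over': stack = [6, -2, 6] (depth 3)
After 'dup': stack = [6, -2, 6, 6] (depth 4)
After 'rot': stack = [6, 6, 6, -2] (depth 4)
After 'drop': stack = [6, 6, 6] (depth 3)
After 'push 0': stack = [6, 6, 6, 0] (depth 4)
After 'sub': stack = [6, 6, 6] (depth 3)
After 'rot': stack = [6, 6, 6] (depth 3)
After 'sub': stack = [6, 0] (depth 2)
After 'gt': stack = [1] (depth 1)
After 'dup': stack = [1, 1] (depth 2)
After 'mul': stack = [1] (depth 1)
After 'dup': stack = [1, 1] (depth 2)
After 'mod': stack = [0] (depth 1)
After 'neg': stack = [0] (depth 1)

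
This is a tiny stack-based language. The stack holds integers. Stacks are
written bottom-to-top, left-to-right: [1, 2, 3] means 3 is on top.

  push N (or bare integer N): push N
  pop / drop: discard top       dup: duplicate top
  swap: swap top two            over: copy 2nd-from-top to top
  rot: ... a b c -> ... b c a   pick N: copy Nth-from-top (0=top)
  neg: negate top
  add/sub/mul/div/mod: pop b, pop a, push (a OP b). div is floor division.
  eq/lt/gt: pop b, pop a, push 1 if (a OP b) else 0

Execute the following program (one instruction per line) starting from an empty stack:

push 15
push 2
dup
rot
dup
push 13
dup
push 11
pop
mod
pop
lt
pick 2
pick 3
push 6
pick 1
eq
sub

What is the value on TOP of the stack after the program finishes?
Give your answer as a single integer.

Answer: 2

Derivation:
After 'push 15': [15]
After 'push 2': [15, 2]
After 'dup': [15, 2, 2]
After 'rot': [2, 2, 15]
After 'dup': [2, 2, 15, 15]
After 'push 13': [2, 2, 15, 15, 13]
After 'dup': [2, 2, 15, 15, 13, 13]
After 'push 11': [2, 2, 15, 15, 13, 13, 11]
After 'pop': [2, 2, 15, 15, 13, 13]
After 'mod': [2, 2, 15, 15, 0]
After 'pop': [2, 2, 15, 15]
After 'lt': [2, 2, 0]
After 'pick 2': [2, 2, 0, 2]
After 'pick 3': [2, 2, 0, 2, 2]
After 'push 6': [2, 2, 0, 2, 2, 6]
After 'pick 1': [2, 2, 0, 2, 2, 6, 2]
After 'eq': [2, 2, 0, 2, 2, 0]
After 'sub': [2, 2, 0, 2, 2]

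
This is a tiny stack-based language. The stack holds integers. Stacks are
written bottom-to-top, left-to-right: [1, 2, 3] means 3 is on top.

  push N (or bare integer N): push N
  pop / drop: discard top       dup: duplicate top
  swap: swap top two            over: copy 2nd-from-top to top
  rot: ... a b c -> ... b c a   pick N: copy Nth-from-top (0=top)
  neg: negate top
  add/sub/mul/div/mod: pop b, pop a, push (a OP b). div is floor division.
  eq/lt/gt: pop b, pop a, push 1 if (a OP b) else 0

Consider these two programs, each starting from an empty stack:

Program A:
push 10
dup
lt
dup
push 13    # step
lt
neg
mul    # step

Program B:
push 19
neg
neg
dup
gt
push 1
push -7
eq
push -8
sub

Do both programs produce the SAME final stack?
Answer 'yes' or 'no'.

Program A trace:
  After 'push 10': [10]
  After 'dup': [10, 10]
  After 'lt': [0]
  After 'dup': [0, 0]
  After 'push 13': [0, 0, 13]
  After 'lt': [0, 1]
  After 'neg': [0, -1]
  After 'mul': [0]
Program A final stack: [0]

Program B trace:
  After 'push 19': [19]
  After 'neg': [-19]
  After 'neg': [19]
  After 'dup': [19, 19]
  After 'gt': [0]
  After 'push 1': [0, 1]
  After 'push -7': [0, 1, -7]
  After 'eq': [0, 0]
  After 'push -8': [0, 0, -8]
  After 'sub': [0, 8]
Program B final stack: [0, 8]
Same: no

Answer: no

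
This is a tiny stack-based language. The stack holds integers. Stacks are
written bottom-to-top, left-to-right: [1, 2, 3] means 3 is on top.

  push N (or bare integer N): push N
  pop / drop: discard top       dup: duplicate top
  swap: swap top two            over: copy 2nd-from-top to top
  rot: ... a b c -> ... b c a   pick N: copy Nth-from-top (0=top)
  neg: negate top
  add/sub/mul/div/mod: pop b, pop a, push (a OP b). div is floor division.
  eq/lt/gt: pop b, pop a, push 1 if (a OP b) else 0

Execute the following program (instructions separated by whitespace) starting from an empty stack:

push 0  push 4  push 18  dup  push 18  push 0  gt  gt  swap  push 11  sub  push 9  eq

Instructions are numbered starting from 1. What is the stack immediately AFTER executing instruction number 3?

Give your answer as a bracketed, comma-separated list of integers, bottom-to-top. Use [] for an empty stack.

Step 1 ('push 0'): [0]
Step 2 ('push 4'): [0, 4]
Step 3 ('push 18'): [0, 4, 18]

Answer: [0, 4, 18]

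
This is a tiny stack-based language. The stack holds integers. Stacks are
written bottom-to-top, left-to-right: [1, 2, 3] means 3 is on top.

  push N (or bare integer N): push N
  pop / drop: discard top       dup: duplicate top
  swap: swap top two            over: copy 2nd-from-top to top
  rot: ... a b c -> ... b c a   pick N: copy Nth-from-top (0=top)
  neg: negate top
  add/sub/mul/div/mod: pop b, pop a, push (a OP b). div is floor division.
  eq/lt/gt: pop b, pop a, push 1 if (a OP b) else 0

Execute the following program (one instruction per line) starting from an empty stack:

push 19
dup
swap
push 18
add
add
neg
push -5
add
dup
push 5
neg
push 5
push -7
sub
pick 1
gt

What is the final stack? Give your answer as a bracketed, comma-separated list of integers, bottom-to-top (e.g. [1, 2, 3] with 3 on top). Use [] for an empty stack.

After 'push 19': [19]
After 'dup': [19, 19]
After 'swap': [19, 19]
After 'push 18': [19, 19, 18]
After 'add': [19, 37]
After 'add': [56]
After 'neg': [-56]
After 'push -5': [-56, -5]
After 'add': [-61]
After 'dup': [-61, -61]
After 'push 5': [-61, -61, 5]
After 'neg': [-61, -61, -5]
After 'push 5': [-61, -61, -5, 5]
After 'push -7': [-61, -61, -5, 5, -7]
After 'sub': [-61, -61, -5, 12]
After 'pick 1': [-61, -61, -5, 12, -5]
After 'gt': [-61, -61, -5, 1]

Answer: [-61, -61, -5, 1]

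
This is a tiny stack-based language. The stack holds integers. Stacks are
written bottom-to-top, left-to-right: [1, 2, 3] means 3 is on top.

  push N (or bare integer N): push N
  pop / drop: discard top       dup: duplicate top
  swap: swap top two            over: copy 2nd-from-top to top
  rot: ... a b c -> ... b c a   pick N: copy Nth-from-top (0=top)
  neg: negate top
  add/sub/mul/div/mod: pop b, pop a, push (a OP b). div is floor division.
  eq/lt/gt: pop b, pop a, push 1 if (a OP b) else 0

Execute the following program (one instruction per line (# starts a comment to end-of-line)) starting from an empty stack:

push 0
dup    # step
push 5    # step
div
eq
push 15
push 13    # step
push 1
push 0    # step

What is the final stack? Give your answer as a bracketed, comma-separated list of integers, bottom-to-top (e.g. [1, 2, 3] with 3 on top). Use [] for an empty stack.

Answer: [1, 15, 13, 1, 0]

Derivation:
After 'push 0': [0]
After 'dup': [0, 0]
After 'push 5': [0, 0, 5]
After 'div': [0, 0]
After 'eq': [1]
After 'push 15': [1, 15]
After 'push 13': [1, 15, 13]
After 'push 1': [1, 15, 13, 1]
After 'push 0': [1, 15, 13, 1, 0]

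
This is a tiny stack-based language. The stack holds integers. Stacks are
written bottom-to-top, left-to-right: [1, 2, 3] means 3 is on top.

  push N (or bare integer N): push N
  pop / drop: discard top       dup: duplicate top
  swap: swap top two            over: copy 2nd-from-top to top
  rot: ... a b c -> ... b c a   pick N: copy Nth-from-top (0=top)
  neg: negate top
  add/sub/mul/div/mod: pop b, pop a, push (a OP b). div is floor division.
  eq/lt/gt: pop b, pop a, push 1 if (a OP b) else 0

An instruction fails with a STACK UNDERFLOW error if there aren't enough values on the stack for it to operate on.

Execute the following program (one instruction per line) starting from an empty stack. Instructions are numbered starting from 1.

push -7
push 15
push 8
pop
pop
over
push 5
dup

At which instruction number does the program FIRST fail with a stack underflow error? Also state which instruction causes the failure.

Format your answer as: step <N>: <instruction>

Answer: step 6: over

Derivation:
Step 1 ('push -7'): stack = [-7], depth = 1
Step 2 ('push 15'): stack = [-7, 15], depth = 2
Step 3 ('push 8'): stack = [-7, 15, 8], depth = 3
Step 4 ('pop'): stack = [-7, 15], depth = 2
Step 5 ('pop'): stack = [-7], depth = 1
Step 6 ('over'): needs 2 value(s) but depth is 1 — STACK UNDERFLOW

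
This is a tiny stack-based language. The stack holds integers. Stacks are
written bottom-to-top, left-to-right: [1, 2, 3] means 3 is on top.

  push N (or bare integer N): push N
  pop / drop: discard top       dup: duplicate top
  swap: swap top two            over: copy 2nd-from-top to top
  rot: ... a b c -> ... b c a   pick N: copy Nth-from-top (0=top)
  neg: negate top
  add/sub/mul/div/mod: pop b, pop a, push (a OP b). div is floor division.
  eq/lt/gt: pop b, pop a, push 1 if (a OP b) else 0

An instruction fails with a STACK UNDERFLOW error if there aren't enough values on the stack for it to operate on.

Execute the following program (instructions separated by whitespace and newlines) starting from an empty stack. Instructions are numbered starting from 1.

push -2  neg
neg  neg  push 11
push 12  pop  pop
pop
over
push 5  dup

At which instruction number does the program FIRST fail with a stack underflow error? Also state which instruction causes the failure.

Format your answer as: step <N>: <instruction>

Answer: step 10: over

Derivation:
Step 1 ('push -2'): stack = [-2], depth = 1
Step 2 ('neg'): stack = [2], depth = 1
Step 3 ('neg'): stack = [-2], depth = 1
Step 4 ('neg'): stack = [2], depth = 1
Step 5 ('push 11'): stack = [2, 11], depth = 2
Step 6 ('push 12'): stack = [2, 11, 12], depth = 3
Step 7 ('pop'): stack = [2, 11], depth = 2
Step 8 ('pop'): stack = [2], depth = 1
Step 9 ('pop'): stack = [], depth = 0
Step 10 ('over'): needs 2 value(s) but depth is 0 — STACK UNDERFLOW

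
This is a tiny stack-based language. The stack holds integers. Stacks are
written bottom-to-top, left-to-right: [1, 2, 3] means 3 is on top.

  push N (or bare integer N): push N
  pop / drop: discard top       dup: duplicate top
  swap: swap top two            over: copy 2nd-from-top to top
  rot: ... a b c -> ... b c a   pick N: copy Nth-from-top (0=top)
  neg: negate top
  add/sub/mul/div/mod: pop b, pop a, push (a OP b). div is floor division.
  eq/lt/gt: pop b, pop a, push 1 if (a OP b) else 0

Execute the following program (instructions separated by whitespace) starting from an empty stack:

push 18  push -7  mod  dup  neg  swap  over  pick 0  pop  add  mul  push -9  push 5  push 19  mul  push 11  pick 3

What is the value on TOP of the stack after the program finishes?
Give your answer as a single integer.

Answer: 0

Derivation:
After 'push 18': [18]
After 'push -7': [18, -7]
After 'mod': [-3]
After 'dup': [-3, -3]
After 'neg': [-3, 3]
After 'swap': [3, -3]
After 'over': [3, -3, 3]
After 'pick 0': [3, -3, 3, 3]
After 'pop': [3, -3, 3]
After 'add': [3, 0]
After 'mul': [0]
After 'push -9': [0, -9]
After 'push 5': [0, -9, 5]
After 'push 19': [0, -9, 5, 19]
After 'mul': [0, -9, 95]
After 'push 11': [0, -9, 95, 11]
After 'pick 3': [0, -9, 95, 11, 0]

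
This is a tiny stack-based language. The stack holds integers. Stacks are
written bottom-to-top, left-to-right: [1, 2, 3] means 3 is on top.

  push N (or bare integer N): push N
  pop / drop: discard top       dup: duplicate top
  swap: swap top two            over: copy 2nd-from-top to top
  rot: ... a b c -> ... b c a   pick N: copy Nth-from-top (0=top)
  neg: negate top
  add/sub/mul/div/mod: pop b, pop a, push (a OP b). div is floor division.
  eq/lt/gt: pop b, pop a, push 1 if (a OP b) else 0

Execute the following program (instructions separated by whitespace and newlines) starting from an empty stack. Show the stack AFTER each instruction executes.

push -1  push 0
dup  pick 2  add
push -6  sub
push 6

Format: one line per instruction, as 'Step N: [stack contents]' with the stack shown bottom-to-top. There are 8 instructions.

Step 1: [-1]
Step 2: [-1, 0]
Step 3: [-1, 0, 0]
Step 4: [-1, 0, 0, -1]
Step 5: [-1, 0, -1]
Step 6: [-1, 0, -1, -6]
Step 7: [-1, 0, 5]
Step 8: [-1, 0, 5, 6]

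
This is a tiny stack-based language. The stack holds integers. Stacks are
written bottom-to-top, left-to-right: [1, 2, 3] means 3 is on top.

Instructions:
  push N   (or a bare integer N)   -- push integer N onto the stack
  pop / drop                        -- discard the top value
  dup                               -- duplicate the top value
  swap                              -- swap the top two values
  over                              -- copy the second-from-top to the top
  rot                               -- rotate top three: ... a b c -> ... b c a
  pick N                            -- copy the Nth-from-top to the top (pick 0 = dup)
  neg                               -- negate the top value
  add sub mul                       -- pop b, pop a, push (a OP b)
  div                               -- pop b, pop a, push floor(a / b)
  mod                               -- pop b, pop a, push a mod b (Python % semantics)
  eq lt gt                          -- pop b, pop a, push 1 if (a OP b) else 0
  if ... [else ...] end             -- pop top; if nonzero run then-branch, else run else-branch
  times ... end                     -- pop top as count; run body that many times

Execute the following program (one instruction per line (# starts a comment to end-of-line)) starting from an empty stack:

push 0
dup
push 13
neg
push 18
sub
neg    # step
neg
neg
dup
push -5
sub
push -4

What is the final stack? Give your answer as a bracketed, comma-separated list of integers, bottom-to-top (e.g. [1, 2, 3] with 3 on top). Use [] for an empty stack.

After 'push 0': [0]
After 'dup': [0, 0]
After 'push 13': [0, 0, 13]
After 'neg': [0, 0, -13]
After 'push 18': [0, 0, -13, 18]
After 'sub': [0, 0, -31]
After 'neg': [0, 0, 31]
After 'neg': [0, 0, -31]
After 'neg': [0, 0, 31]
After 'dup': [0, 0, 31, 31]
After 'push -5': [0, 0, 31, 31, -5]
After 'sub': [0, 0, 31, 36]
After 'push -4': [0, 0, 31, 36, -4]

Answer: [0, 0, 31, 36, -4]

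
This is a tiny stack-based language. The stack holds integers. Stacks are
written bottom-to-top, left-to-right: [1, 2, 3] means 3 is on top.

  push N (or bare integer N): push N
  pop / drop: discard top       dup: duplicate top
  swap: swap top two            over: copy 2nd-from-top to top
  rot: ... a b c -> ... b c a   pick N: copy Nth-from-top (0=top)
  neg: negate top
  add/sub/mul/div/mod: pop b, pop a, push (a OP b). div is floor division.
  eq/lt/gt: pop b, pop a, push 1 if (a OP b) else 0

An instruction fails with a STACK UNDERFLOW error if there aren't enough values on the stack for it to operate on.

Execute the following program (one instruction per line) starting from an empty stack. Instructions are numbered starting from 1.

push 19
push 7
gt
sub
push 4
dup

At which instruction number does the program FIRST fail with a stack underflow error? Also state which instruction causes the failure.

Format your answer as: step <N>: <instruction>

Step 1 ('push 19'): stack = [19], depth = 1
Step 2 ('push 7'): stack = [19, 7], depth = 2
Step 3 ('gt'): stack = [1], depth = 1
Step 4 ('sub'): needs 2 value(s) but depth is 1 — STACK UNDERFLOW

Answer: step 4: sub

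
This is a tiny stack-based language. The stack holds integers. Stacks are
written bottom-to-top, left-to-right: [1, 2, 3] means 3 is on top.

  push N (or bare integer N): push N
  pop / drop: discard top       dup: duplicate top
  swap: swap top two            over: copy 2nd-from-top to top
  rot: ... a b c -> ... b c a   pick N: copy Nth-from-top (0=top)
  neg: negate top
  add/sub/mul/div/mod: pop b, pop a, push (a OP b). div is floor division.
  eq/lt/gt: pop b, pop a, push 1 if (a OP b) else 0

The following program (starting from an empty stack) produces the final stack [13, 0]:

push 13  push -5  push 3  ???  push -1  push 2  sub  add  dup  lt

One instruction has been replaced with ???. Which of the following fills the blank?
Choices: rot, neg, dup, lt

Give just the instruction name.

Answer: lt

Derivation:
Stack before ???: [13, -5, 3]
Stack after ???:  [13, 1]
Checking each choice:
  rot: produces [-5, 3, 0]
  neg: produces [13, -5, 0]
  dup: produces [13, -5, 3, 0]
  lt: MATCH


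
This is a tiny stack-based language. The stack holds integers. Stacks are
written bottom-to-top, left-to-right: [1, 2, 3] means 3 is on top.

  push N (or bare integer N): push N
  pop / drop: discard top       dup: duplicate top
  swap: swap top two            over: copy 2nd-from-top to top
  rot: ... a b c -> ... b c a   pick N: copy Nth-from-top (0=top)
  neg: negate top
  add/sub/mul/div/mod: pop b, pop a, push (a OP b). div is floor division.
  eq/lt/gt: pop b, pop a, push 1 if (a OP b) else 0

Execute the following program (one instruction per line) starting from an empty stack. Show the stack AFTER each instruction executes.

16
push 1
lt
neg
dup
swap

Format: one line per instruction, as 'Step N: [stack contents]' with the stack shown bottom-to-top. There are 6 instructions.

Step 1: [16]
Step 2: [16, 1]
Step 3: [0]
Step 4: [0]
Step 5: [0, 0]
Step 6: [0, 0]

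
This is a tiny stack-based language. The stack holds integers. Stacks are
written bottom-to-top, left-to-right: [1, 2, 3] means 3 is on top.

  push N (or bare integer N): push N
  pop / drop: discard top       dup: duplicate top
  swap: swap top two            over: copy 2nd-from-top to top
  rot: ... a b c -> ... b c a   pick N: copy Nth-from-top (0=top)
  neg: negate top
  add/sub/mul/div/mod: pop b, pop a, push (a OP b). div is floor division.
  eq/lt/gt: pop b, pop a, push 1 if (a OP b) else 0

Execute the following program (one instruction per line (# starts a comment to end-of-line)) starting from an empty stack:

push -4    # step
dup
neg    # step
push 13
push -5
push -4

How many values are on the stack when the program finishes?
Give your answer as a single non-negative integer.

Answer: 5

Derivation:
After 'push -4': stack = [-4] (depth 1)
After 'dup': stack = [-4, -4] (depth 2)
After 'neg': stack = [-4, 4] (depth 2)
After 'push 13': stack = [-4, 4, 13] (depth 3)
After 'push -5': stack = [-4, 4, 13, -5] (depth 4)
After 'push -4': stack = [-4, 4, 13, -5, -4] (depth 5)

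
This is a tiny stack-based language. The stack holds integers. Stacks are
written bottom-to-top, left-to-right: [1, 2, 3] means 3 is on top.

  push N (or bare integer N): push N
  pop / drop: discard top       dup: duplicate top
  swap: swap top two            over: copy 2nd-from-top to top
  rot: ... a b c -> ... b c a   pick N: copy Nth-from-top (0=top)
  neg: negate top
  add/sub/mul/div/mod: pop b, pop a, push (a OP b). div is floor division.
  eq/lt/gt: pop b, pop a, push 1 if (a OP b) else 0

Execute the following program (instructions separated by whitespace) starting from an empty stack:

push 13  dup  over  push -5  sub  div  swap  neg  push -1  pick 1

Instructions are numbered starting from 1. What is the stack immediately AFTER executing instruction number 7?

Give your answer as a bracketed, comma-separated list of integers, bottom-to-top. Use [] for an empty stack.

Answer: [0, 13]

Derivation:
Step 1 ('push 13'): [13]
Step 2 ('dup'): [13, 13]
Step 3 ('over'): [13, 13, 13]
Step 4 ('push -5'): [13, 13, 13, -5]
Step 5 ('sub'): [13, 13, 18]
Step 6 ('div'): [13, 0]
Step 7 ('swap'): [0, 13]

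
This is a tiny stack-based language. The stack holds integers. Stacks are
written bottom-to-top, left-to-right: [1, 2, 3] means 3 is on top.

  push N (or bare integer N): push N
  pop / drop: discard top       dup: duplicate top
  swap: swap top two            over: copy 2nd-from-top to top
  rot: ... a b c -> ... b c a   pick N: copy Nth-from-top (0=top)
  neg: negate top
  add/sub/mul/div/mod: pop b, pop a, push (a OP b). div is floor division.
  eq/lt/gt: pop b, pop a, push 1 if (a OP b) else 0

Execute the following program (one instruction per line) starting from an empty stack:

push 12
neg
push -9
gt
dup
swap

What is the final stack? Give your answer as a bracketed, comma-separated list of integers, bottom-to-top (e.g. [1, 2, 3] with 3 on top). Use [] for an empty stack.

Answer: [0, 0]

Derivation:
After 'push 12': [12]
After 'neg': [-12]
After 'push -9': [-12, -9]
After 'gt': [0]
After 'dup': [0, 0]
After 'swap': [0, 0]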